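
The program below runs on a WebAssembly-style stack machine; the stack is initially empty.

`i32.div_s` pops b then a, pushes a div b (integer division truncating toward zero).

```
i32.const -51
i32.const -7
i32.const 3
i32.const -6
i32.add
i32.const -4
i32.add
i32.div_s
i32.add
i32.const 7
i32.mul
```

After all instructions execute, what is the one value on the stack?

-350

i32.const -51 : [-51]
i32.const -7  : [-51, -7]
i32.const 3   : [-51, -7, 3]
i32.const -6  : [-51, -7, 3, -6]
i32.add       : [-51, -7, -3]
i32.const -4  : [-51, -7, -3, -4]
i32.add       : [-51, -7, -7]
i32.div_s     : [-51, 1]
i32.add       : [-50]
i32.const 7   : [-50, 7]
i32.mul       : [-350]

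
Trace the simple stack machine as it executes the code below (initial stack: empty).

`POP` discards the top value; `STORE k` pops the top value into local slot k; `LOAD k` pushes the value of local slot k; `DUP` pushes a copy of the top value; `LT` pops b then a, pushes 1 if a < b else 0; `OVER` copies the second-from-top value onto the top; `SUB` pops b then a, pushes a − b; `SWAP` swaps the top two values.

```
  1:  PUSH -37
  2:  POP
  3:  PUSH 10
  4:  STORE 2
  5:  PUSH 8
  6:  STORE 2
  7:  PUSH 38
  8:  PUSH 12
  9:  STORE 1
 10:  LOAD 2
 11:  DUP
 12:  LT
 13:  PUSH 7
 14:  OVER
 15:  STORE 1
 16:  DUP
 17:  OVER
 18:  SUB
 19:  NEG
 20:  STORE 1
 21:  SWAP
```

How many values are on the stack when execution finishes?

PUSH -37 : [-37]
POP      : []
PUSH 10  : [10]
STORE 2  : []
PUSH 8   : [8]
STORE 2  : []
PUSH 38  : [38]
PUSH 12  : [38, 12]
STORE 1  : [38]
LOAD 2   : [38, 8]
DUP      : [38, 8, 8]
LT       : [38, 0]
PUSH 7   : [38, 0, 7]
OVER     : [38, 0, 7, 0]
STORE 1  : [38, 0, 7]
DUP      : [38, 0, 7, 7]
OVER     : [38, 0, 7, 7, 7]
SUB      : [38, 0, 7, 0]
NEG      : [38, 0, 7, 0]
STORE 1  : [38, 0, 7]
SWAP     : [38, 7, 0]

3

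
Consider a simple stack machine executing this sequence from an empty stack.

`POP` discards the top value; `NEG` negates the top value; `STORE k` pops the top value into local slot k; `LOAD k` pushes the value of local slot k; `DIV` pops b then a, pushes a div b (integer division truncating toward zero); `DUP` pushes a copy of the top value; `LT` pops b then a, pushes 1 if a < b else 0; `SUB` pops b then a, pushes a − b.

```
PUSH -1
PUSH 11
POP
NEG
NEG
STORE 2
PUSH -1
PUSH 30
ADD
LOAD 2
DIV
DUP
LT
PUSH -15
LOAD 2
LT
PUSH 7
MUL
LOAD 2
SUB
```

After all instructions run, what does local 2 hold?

-1

PUSH -1  -> -1
PUSH 11  -> -1 11
POP      -> -1
NEG      -> 1
NEG      -> -1
STORE 2  -> (empty)
PUSH -1  -> -1
PUSH 30  -> -1 30
ADD      -> 29
LOAD 2   -> 29 -1
DIV      -> -29
DUP      -> -29 -29
LT       -> 0
PUSH -15 -> 0 -15
LOAD 2   -> 0 -15 -1
LT       -> 0 1
PUSH 7   -> 0 1 7
MUL      -> 0 7
LOAD 2   -> 0 7 -1
SUB      -> 0 8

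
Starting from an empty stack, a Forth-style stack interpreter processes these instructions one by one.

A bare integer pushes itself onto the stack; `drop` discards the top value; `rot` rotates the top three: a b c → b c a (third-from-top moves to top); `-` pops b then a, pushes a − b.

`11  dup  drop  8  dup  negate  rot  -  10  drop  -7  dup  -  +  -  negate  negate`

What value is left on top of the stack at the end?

11     → [11]
dup    → [11, 11]
drop   → [11]
8      → [11, 8]
dup    → [11, 8, 8]
negate → [11, 8, -8]
rot    → [8, -8, 11]
-      → [8, -19]
10     → [8, -19, 10]
drop   → [8, -19]
-7     → [8, -19, -7]
dup    → [8, -19, -7, -7]
-      → [8, -19, 0]
+      → [8, -19]
-      → [27]
negate → [-27]
negate → [27]

27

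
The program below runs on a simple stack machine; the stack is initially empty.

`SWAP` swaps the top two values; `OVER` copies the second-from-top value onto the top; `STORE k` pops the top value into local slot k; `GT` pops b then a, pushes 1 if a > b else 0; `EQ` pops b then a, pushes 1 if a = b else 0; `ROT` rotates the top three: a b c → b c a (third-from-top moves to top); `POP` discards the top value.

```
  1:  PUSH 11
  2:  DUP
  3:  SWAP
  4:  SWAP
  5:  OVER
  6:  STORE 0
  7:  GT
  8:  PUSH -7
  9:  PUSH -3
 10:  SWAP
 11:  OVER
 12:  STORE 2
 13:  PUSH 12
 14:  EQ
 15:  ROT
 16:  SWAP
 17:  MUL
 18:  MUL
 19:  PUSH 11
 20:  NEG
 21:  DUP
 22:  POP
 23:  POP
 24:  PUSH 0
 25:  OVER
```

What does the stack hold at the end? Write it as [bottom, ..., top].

PUSH 11  [11]
DUP      [11, 11]
SWAP     [11, 11]
SWAP     [11, 11]
OVER     [11, 11, 11]
STORE 0  [11, 11]
GT       [0]
PUSH -7  [0, -7]
PUSH -3  [0, -7, -3]
SWAP     [0, -3, -7]
OVER     [0, -3, -7, -3]
STORE 2  [0, -3, -7]
PUSH 12  [0, -3, -7, 12]
EQ       [0, -3, 0]
ROT      [-3, 0, 0]
SWAP     [-3, 0, 0]
MUL      [-3, 0]
MUL      [0]
PUSH 11  [0, 11]
NEG      [0, -11]
DUP      [0, -11, -11]
POP      [0, -11]
POP      [0]
PUSH 0   [0, 0]
OVER     [0, 0, 0]

[0, 0, 0]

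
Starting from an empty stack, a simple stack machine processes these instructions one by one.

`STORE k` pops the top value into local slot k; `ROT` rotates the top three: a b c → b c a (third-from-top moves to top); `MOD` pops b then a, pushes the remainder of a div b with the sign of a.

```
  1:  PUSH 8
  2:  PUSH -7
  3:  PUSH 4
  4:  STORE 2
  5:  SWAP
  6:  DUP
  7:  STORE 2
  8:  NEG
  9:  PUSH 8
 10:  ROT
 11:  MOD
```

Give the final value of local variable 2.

PUSH 8   [8]
PUSH -7  [8, -7]
PUSH 4   [8, -7, 4]
STORE 2  [8, -7]
SWAP     [-7, 8]
DUP      [-7, 8, 8]
STORE 2  [-7, 8]
NEG      [-7, -8]
PUSH 8   [-7, -8, 8]
ROT      [-8, 8, -7]
MOD      [-8, 1]

8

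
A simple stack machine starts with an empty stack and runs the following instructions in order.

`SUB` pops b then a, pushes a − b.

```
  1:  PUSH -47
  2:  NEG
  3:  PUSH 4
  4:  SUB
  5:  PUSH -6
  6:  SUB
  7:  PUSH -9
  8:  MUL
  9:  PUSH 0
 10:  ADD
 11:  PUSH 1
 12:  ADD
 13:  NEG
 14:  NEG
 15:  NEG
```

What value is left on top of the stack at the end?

440

PUSH -47  [-47]
NEG       [47]
PUSH 4    [47, 4]
SUB       [43]
PUSH -6   [43, -6]
SUB       [49]
PUSH -9   [49, -9]
MUL       [-441]
PUSH 0    [-441, 0]
ADD       [-441]
PUSH 1    [-441, 1]
ADD       [-440]
NEG       [440]
NEG       [-440]
NEG       [440]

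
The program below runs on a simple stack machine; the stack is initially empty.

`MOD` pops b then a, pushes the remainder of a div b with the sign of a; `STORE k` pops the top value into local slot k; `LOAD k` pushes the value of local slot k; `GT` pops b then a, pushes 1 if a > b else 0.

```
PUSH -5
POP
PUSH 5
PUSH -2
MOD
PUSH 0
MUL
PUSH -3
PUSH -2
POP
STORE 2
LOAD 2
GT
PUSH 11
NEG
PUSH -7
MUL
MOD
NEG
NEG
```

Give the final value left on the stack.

1

PUSH -5 → [-5]
POP     → []
PUSH 5  → [5]
PUSH -2 → [5, -2]
MOD     → [1]
PUSH 0  → [1, 0]
MUL     → [0]
PUSH -3 → [0, -3]
PUSH -2 → [0, -3, -2]
POP     → [0, -3]
STORE 2 → [0]
LOAD 2  → [0, -3]
GT      → [1]
PUSH 11 → [1, 11]
NEG     → [1, -11]
PUSH -7 → [1, -11, -7]
MUL     → [1, 77]
MOD     → [1]
NEG     → [-1]
NEG     → [1]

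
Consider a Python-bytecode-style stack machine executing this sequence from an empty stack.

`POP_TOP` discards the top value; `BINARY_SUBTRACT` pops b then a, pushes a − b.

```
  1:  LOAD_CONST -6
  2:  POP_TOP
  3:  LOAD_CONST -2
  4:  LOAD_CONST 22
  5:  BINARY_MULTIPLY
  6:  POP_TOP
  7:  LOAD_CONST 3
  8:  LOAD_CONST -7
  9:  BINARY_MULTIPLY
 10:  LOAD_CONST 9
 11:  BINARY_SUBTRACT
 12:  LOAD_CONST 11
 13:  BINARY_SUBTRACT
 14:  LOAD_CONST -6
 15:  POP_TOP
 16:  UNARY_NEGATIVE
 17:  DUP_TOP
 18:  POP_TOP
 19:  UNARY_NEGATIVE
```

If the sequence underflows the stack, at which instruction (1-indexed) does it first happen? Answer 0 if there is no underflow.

LOAD_CONST -6   → [-6]
POP_TOP         → []
LOAD_CONST -2   → [-2]
LOAD_CONST 22   → [-2, 22]
BINARY_MULTIPLY → [-44]
POP_TOP         → []
LOAD_CONST 3    → [3]
LOAD_CONST -7   → [3, -7]
BINARY_MULTIPLY → [-21]
LOAD_CONST 9    → [-21, 9]
BINARY_SUBTRACT → [-30]
LOAD_CONST 11   → [-30, 11]
BINARY_SUBTRACT → [-41]
LOAD_CONST -6   → [-41, -6]
POP_TOP         → [-41]
UNARY_NEGATIVE  → [41]
DUP_TOP         → [41, 41]
POP_TOP         → [41]
UNARY_NEGATIVE  → [-41]

0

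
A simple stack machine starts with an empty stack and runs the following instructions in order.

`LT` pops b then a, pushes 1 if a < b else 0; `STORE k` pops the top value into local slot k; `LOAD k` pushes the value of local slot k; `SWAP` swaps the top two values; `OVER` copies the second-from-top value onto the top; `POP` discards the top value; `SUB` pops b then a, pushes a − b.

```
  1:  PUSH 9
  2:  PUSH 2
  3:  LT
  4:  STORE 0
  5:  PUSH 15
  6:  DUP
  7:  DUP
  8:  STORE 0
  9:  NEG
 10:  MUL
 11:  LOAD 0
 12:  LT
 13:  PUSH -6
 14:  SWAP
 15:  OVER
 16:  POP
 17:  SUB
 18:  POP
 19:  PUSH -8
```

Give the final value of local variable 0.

PUSH 9  → 9
PUSH 2  → 9 2
LT      → 0
STORE 0 → (empty)
PUSH 15 → 15
DUP     → 15 15
DUP     → 15 15 15
STORE 0 → 15 15
NEG     → 15 -15
MUL     → -225
LOAD 0  → -225 15
LT      → 1
PUSH -6 → 1 -6
SWAP    → -6 1
OVER    → -6 1 -6
POP     → -6 1
SUB     → -7
POP     → (empty)
PUSH -8 → -8

15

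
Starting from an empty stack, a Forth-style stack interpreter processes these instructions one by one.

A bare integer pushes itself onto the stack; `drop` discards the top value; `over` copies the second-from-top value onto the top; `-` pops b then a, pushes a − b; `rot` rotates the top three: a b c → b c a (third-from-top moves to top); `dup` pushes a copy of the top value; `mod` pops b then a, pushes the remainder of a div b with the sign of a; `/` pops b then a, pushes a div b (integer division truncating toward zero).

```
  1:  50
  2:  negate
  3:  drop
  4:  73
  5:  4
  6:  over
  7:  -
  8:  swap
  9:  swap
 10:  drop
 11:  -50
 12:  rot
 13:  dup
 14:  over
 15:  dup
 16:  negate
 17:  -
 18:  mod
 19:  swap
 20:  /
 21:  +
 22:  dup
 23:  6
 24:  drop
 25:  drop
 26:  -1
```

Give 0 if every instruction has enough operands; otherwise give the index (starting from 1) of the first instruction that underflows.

12

50      [50]
negate  [-50]
drop    []
73      [73]
4       [73, 4]
over    [73, 4, 73]
-       [73, -69]
swap    [-69, 73]
swap    [73, -69]
drop    [73]
-50     [73, -50]
rot  — needs 3 operands, stack has 2 → underflow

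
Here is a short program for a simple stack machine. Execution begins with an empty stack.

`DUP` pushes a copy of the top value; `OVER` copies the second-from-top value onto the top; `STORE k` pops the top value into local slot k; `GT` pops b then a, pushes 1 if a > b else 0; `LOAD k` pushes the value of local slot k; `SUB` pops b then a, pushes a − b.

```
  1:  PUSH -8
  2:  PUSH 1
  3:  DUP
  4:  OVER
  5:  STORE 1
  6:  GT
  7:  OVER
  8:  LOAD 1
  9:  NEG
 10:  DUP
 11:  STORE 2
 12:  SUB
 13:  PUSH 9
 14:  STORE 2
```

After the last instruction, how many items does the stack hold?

3

PUSH -8 : -8
PUSH 1  : -8 1
DUP     : -8 1 1
OVER    : -8 1 1 1
STORE 1 : -8 1 1
GT      : -8 0
OVER    : -8 0 -8
LOAD 1  : -8 0 -8 1
NEG     : -8 0 -8 -1
DUP     : -8 0 -8 -1 -1
STORE 2 : -8 0 -8 -1
SUB     : -8 0 -7
PUSH 9  : -8 0 -7 9
STORE 2 : -8 0 -7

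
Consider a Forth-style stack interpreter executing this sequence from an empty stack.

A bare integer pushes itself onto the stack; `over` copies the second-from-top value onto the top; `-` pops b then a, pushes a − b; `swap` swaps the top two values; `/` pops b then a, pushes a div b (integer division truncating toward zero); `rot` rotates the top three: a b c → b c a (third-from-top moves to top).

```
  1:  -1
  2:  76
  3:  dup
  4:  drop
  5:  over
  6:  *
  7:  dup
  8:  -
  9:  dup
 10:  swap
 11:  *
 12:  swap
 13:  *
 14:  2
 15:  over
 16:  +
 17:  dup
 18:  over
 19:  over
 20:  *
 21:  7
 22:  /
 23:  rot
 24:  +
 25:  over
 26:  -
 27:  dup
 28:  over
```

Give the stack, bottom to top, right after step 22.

[0, 2, 2, 0]

-1    -1
76    -1 76
dup   -1 76 76
drop  -1 76
over  -1 76 -1
*     -1 -76
dup   -1 -76 -76
-     -1 0
dup   -1 0 0
swap  -1 0 0
*     -1 0
swap  0 -1
*     0
2     0 2
over  0 2 0
+     0 2
dup   0 2 2
over  0 2 2 2
over  0 2 2 2 2
*     0 2 2 4
7     0 2 2 4 7
/     0 2 2 0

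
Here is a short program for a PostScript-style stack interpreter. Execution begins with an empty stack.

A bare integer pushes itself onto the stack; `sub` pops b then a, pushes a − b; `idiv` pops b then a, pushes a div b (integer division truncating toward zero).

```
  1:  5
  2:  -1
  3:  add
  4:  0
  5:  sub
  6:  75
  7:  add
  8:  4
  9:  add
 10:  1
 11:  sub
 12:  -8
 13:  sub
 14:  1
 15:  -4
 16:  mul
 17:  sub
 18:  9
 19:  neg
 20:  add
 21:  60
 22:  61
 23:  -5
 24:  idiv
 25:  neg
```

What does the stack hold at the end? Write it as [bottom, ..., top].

[85, 60, 12]

5    → 5
-1   → 5 -1
add  → 4
0    → 4 0
sub  → 4
75   → 4 75
add  → 79
4    → 79 4
add  → 83
1    → 83 1
sub  → 82
-8   → 82 -8
sub  → 90
1    → 90 1
-4   → 90 1 -4
mul  → 90 -4
sub  → 94
9    → 94 9
neg  → 94 -9
add  → 85
60   → 85 60
61   → 85 60 61
-5   → 85 60 61 -5
idiv → 85 60 -12
neg  → 85 60 12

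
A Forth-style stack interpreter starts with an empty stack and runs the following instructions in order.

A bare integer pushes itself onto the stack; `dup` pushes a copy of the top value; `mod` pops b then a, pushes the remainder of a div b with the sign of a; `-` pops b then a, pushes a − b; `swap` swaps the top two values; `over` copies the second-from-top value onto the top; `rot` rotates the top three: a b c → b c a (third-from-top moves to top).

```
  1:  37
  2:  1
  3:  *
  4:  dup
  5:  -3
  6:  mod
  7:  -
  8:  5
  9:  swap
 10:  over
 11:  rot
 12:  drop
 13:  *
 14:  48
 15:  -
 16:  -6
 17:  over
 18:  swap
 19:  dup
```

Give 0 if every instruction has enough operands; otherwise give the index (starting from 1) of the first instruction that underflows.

37    37
1     37 1
*     37
dup   37 37
-3    37 37 -3
mod   37 1
-     36
5     36 5
swap  5 36
over  5 36 5
rot   36 5 5
drop  36 5
*     180
48    180 48
-     132
-6    132 -6
over  132 -6 132
swap  132 132 -6
dup   132 132 -6 -6

0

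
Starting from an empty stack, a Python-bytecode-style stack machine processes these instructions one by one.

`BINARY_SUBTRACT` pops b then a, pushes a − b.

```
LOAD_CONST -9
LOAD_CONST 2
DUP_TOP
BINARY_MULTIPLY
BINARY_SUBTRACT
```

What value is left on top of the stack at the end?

LOAD_CONST -9    [-9]
LOAD_CONST 2     [-9, 2]
DUP_TOP          [-9, 2, 2]
BINARY_MULTIPLY  [-9, 4]
BINARY_SUBTRACT  [-13]

-13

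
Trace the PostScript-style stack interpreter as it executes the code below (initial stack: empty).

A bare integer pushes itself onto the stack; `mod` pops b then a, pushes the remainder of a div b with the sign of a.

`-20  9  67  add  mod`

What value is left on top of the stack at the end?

-20 → -20
9   → -20 9
67  → -20 9 67
add → -20 76
mod → -20

-20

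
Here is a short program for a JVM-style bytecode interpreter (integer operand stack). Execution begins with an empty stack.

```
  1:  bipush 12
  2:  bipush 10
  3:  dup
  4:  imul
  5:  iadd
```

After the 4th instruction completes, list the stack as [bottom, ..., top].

[12, 100]

bipush 12 : [12]
bipush 10 : [12, 10]
dup       : [12, 10, 10]
imul      : [12, 100]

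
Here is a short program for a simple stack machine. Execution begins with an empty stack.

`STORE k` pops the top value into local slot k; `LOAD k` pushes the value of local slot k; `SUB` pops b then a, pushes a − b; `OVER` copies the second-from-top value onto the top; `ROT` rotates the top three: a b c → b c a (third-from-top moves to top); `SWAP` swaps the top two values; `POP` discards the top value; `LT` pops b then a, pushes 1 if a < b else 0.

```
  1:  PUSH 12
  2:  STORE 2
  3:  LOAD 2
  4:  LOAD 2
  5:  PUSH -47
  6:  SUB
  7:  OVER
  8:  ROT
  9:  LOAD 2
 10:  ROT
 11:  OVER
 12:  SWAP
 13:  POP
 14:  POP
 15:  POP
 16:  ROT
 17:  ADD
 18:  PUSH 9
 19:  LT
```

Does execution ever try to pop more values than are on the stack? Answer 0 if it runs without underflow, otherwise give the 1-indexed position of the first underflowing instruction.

PUSH 12  : 12
STORE 2  : (empty)
LOAD 2   : 12
LOAD 2   : 12 12
PUSH -47 : 12 12 -47
SUB      : 12 59
OVER     : 12 59 12
ROT      : 59 12 12
LOAD 2   : 59 12 12 12
ROT      : 59 12 12 12
OVER     : 59 12 12 12 12
SWAP     : 59 12 12 12 12
POP      : 59 12 12 12
POP      : 59 12 12
POP      : 59 12
ROT  — needs 3 operands, stack has 2 → underflow

16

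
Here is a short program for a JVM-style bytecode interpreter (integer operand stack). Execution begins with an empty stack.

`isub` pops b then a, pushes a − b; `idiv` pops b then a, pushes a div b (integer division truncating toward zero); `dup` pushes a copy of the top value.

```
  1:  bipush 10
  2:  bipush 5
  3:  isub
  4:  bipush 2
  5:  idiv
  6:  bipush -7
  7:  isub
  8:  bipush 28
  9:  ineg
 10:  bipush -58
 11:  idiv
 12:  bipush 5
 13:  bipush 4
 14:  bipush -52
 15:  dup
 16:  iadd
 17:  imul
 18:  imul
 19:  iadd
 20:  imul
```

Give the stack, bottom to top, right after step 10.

bipush 10  -> [10]
bipush 5   -> [10, 5]
isub       -> [5]
bipush 2   -> [5, 2]
idiv       -> [2]
bipush -7  -> [2, -7]
isub       -> [9]
bipush 28  -> [9, 28]
ineg       -> [9, -28]
bipush -58 -> [9, -28, -58]

[9, -28, -58]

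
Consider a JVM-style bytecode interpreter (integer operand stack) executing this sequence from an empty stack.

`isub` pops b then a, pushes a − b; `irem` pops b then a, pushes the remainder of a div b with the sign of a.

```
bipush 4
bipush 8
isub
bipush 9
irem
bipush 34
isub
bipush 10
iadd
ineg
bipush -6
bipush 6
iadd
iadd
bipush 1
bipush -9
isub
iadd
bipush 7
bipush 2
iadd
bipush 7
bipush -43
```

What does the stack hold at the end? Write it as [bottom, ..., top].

[38, 9, 7, -43]

bipush 4    4
bipush 8    4 8
isub        -4
bipush 9    -4 9
irem        -4
bipush 34   -4 34
isub        -38
bipush 10   -38 10
iadd        -28
ineg        28
bipush -6   28 -6
bipush 6    28 -6 6
iadd        28 0
iadd        28
bipush 1    28 1
bipush -9   28 1 -9
isub        28 10
iadd        38
bipush 7    38 7
bipush 2    38 7 2
iadd        38 9
bipush 7    38 9 7
bipush -43  38 9 7 -43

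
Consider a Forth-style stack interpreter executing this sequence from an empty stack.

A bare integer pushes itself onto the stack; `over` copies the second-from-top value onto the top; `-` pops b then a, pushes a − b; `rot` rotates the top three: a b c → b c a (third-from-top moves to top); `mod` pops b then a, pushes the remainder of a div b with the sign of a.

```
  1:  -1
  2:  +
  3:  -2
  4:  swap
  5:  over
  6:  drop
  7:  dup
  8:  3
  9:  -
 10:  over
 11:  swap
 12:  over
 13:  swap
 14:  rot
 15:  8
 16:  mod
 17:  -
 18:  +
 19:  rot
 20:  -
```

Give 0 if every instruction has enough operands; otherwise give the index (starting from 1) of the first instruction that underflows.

2

-1 -> [-1]
+  — needs 2 operands, stack has 1 → underflow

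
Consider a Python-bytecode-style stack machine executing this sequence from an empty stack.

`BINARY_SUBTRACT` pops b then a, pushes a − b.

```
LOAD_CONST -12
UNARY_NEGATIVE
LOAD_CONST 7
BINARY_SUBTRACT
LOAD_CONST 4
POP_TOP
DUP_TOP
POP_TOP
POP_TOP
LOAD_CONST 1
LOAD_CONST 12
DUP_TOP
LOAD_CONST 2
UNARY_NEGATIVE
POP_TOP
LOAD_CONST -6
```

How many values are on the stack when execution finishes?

LOAD_CONST -12  : -12
UNARY_NEGATIVE  : 12
LOAD_CONST 7    : 12 7
BINARY_SUBTRACT : 5
LOAD_CONST 4    : 5 4
POP_TOP         : 5
DUP_TOP         : 5 5
POP_TOP         : 5
POP_TOP         : (empty)
LOAD_CONST 1    : 1
LOAD_CONST 12   : 1 12
DUP_TOP         : 1 12 12
LOAD_CONST 2    : 1 12 12 2
UNARY_NEGATIVE  : 1 12 12 -2
POP_TOP         : 1 12 12
LOAD_CONST -6   : 1 12 12 -6

4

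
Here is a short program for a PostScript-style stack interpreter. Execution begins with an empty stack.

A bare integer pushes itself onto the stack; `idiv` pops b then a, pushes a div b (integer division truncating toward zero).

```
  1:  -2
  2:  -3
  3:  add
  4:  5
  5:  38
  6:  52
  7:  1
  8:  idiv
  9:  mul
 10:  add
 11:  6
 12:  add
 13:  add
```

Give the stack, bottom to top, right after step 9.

[-5, 5, 1976]

-2    [-2]
-3    [-2, -3]
add   [-5]
5     [-5, 5]
38    [-5, 5, 38]
52    [-5, 5, 38, 52]
1     [-5, 5, 38, 52, 1]
idiv  [-5, 5, 38, 52]
mul   [-5, 5, 1976]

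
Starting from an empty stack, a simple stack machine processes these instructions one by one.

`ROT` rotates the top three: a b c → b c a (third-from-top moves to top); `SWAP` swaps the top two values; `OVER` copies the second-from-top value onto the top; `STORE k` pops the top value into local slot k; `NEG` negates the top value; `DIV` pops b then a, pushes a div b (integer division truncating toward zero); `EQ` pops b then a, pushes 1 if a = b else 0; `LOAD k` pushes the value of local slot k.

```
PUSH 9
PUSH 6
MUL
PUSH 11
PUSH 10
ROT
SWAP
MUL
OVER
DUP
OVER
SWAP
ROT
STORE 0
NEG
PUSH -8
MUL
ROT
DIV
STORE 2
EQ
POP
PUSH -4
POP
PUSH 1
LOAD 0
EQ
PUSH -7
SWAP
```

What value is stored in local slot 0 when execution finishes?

PUSH 9  -> [9]
PUSH 6  -> [9, 6]
MUL     -> [54]
PUSH 11 -> [54, 11]
PUSH 10 -> [54, 11, 10]
ROT     -> [11, 10, 54]
SWAP    -> [11, 54, 10]
MUL     -> [11, 540]
OVER    -> [11, 540, 11]
DUP     -> [11, 540, 11, 11]
OVER    -> [11, 540, 11, 11, 11]
SWAP    -> [11, 540, 11, 11, 11]
ROT     -> [11, 540, 11, 11, 11]
STORE 0 -> [11, 540, 11, 11]
NEG     -> [11, 540, 11, -11]
PUSH -8 -> [11, 540, 11, -11, -8]
MUL     -> [11, 540, 11, 88]
ROT     -> [11, 11, 88, 540]
DIV     -> [11, 11, 0]
STORE 2 -> [11, 11]
EQ      -> [1]
POP     -> []
PUSH -4 -> [-4]
POP     -> []
PUSH 1  -> [1]
LOAD 0  -> [1, 11]
EQ      -> [0]
PUSH -7 -> [0, -7]
SWAP    -> [-7, 0]

11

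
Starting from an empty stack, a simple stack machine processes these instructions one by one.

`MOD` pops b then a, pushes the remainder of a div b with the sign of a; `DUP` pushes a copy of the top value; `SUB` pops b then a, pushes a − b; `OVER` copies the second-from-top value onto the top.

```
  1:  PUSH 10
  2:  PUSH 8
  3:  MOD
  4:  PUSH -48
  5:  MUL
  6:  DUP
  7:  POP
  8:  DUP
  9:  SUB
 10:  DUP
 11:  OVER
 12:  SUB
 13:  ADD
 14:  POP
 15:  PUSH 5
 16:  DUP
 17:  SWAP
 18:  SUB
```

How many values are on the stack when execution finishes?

1

PUSH 10  -> [10]
PUSH 8   -> [10, 8]
MOD      -> [2]
PUSH -48 -> [2, -48]
MUL      -> [-96]
DUP      -> [-96, -96]
POP      -> [-96]
DUP      -> [-96, -96]
SUB      -> [0]
DUP      -> [0, 0]
OVER     -> [0, 0, 0]
SUB      -> [0, 0]
ADD      -> [0]
POP      -> []
PUSH 5   -> [5]
DUP      -> [5, 5]
SWAP     -> [5, 5]
SUB      -> [0]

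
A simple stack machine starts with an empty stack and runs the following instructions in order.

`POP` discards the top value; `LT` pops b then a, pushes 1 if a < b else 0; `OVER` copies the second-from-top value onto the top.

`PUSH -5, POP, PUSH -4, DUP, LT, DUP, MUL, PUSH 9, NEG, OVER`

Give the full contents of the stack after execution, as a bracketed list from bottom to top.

PUSH -5  [-5]
POP      []
PUSH -4  [-4]
DUP      [-4, -4]
LT       [0]
DUP      [0, 0]
MUL      [0]
PUSH 9   [0, 9]
NEG      [0, -9]
OVER     [0, -9, 0]

[0, -9, 0]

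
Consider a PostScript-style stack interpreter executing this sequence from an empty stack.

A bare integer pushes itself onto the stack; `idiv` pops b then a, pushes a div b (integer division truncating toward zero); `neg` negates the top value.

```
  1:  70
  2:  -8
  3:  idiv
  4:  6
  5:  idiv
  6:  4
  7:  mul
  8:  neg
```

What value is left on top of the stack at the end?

70   : [70]
-8   : [70, -8]
idiv : [-8]
6    : [-8, 6]
idiv : [-1]
4    : [-1, 4]
mul  : [-4]
neg  : [4]

4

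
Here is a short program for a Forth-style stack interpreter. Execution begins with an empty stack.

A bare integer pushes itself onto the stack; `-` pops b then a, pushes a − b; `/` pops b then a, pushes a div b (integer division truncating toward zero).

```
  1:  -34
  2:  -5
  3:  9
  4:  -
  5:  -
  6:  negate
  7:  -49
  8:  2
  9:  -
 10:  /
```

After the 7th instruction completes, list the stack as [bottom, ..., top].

[20, -49]

-34    : -34
-5     : -34 -5
9      : -34 -5 9
-      : -34 -14
-      : -20
negate : 20
-49    : 20 -49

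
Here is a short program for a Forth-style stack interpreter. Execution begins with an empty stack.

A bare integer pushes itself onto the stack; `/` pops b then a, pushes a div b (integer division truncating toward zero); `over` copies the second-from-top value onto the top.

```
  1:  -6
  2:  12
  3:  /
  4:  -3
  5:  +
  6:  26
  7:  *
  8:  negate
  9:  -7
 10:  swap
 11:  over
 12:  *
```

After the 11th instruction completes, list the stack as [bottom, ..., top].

[-7, 78, -7]

-6     → [-6]
12     → [-6, 12]
/      → [0]
-3     → [0, -3]
+      → [-3]
26     → [-3, 26]
*      → [-78]
negate → [78]
-7     → [78, -7]
swap   → [-7, 78]
over   → [-7, 78, -7]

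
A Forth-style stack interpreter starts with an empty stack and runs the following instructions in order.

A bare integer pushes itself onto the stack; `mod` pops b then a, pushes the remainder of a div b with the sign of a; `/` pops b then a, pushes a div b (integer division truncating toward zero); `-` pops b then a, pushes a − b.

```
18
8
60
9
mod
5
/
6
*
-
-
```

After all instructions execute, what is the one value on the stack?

18  : 18
8   : 18 8
60  : 18 8 60
9   : 18 8 60 9
mod : 18 8 6
5   : 18 8 6 5
/   : 18 8 1
6   : 18 8 1 6
*   : 18 8 6
-   : 18 2
-   : 16

16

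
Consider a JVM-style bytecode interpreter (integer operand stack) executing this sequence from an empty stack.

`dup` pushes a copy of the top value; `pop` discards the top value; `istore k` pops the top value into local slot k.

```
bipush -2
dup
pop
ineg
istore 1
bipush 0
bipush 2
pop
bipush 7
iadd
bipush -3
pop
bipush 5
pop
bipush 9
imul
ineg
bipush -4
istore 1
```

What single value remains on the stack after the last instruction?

bipush -2  -2
dup        -2 -2
pop        -2
ineg       2
istore 1   (empty)
bipush 0   0
bipush 2   0 2
pop        0
bipush 7   0 7
iadd       7
bipush -3  7 -3
pop        7
bipush 5   7 5
pop        7
bipush 9   7 9
imul       63
ineg       -63
bipush -4  -63 -4
istore 1   -63

-63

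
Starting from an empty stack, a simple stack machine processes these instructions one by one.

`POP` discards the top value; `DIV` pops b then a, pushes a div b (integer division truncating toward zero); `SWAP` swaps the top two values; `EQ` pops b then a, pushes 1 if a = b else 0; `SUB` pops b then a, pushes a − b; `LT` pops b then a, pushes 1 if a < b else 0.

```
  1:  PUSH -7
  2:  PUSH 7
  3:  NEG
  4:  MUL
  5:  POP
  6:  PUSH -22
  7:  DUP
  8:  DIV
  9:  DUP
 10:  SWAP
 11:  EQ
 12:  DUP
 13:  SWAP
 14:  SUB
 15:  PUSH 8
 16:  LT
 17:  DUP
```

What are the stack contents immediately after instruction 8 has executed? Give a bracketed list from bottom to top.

PUSH -7   -7
PUSH 7    -7 7
NEG       -7 -7
MUL       49
POP       (empty)
PUSH -22  -22
DUP       -22 -22
DIV       1

[1]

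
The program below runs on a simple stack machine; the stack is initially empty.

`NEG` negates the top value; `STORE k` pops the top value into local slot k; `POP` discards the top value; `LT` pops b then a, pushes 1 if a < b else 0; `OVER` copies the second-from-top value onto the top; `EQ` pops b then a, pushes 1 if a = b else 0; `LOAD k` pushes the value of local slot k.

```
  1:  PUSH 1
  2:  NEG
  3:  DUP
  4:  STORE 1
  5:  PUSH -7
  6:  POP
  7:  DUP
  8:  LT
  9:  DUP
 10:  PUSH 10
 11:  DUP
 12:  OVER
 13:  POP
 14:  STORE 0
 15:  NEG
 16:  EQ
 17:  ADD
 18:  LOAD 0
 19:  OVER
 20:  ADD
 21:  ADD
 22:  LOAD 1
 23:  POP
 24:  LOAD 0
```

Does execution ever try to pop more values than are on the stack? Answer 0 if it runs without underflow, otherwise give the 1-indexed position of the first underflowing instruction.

PUSH 1  -> [1]
NEG     -> [-1]
DUP     -> [-1, -1]
STORE 1 -> [-1]
PUSH -7 -> [-1, -7]
POP     -> [-1]
DUP     -> [-1, -1]
LT      -> [0]
DUP     -> [0, 0]
PUSH 10 -> [0, 0, 10]
DUP     -> [0, 0, 10, 10]
OVER    -> [0, 0, 10, 10, 10]
POP     -> [0, 0, 10, 10]
STORE 0 -> [0, 0, 10]
NEG     -> [0, 0, -10]
EQ      -> [0, 0]
ADD     -> [0]
LOAD 0  -> [0, 10]
OVER    -> [0, 10, 0]
ADD     -> [0, 10]
ADD     -> [10]
LOAD 1  -> [10, -1]
POP     -> [10]
LOAD 0  -> [10, 10]

0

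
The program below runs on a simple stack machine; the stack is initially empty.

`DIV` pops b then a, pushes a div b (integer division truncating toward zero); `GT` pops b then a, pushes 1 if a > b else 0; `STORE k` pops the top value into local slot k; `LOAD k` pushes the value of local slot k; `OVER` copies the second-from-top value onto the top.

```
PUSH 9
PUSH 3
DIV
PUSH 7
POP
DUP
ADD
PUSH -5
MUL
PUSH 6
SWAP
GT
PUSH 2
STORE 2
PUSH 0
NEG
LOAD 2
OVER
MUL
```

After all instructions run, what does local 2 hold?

2

PUSH 9  → [9]
PUSH 3  → [9, 3]
DIV     → [3]
PUSH 7  → [3, 7]
POP     → [3]
DUP     → [3, 3]
ADD     → [6]
PUSH -5 → [6, -5]
MUL     → [-30]
PUSH 6  → [-30, 6]
SWAP    → [6, -30]
GT      → [1]
PUSH 2  → [1, 2]
STORE 2 → [1]
PUSH 0  → [1, 0]
NEG     → [1, 0]
LOAD 2  → [1, 0, 2]
OVER    → [1, 0, 2, 0]
MUL     → [1, 0, 0]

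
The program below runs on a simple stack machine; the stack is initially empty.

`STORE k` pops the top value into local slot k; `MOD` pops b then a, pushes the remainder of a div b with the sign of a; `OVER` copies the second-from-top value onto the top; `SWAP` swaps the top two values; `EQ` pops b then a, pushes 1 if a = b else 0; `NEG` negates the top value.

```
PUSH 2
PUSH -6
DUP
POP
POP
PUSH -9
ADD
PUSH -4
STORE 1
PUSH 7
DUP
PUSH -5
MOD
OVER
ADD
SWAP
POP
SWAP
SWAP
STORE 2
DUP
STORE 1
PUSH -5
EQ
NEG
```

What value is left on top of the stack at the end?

0

PUSH 2  : 2
PUSH -6 : 2 -6
DUP     : 2 -6 -6
POP     : 2 -6
POP     : 2
PUSH -9 : 2 -9
ADD     : -7
PUSH -4 : -7 -4
STORE 1 : -7
PUSH 7  : -7 7
DUP     : -7 7 7
PUSH -5 : -7 7 7 -5
MOD     : -7 7 2
OVER    : -7 7 2 7
ADD     : -7 7 9
SWAP    : -7 9 7
POP     : -7 9
SWAP    : 9 -7
SWAP    : -7 9
STORE 2 : -7
DUP     : -7 -7
STORE 1 : -7
PUSH -5 : -7 -5
EQ      : 0
NEG     : 0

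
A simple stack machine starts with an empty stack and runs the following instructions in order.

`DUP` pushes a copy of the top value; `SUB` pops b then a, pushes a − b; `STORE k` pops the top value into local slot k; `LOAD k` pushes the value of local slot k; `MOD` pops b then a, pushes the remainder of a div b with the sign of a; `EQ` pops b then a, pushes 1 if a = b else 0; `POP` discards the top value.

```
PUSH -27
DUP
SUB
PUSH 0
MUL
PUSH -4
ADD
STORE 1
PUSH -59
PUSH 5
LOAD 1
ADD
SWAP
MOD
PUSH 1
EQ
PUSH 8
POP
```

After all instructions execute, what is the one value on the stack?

PUSH -27 → [-27]
DUP      → [-27, -27]
SUB      → [0]
PUSH 0   → [0, 0]
MUL      → [0]
PUSH -4  → [0, -4]
ADD      → [-4]
STORE 1  → []
PUSH -59 → [-59]
PUSH 5   → [-59, 5]
LOAD 1   → [-59, 5, -4]
ADD      → [-59, 1]
SWAP     → [1, -59]
MOD      → [1]
PUSH 1   → [1, 1]
EQ       → [1]
PUSH 8   → [1, 8]
POP      → [1]

1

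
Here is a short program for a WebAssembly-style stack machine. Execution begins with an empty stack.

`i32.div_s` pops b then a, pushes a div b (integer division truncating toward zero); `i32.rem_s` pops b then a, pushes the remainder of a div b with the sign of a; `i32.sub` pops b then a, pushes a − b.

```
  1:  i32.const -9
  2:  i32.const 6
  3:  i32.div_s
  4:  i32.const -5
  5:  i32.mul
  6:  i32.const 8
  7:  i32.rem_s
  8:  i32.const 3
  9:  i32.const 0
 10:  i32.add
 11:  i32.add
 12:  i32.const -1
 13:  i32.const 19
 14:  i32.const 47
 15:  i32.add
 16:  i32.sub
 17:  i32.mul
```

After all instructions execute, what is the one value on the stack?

i32.const -9 -> -9
i32.const 6  -> -9 6
i32.div_s    -> -1
i32.const -5 -> -1 -5
i32.mul      -> 5
i32.const 8  -> 5 8
i32.rem_s    -> 5
i32.const 3  -> 5 3
i32.const 0  -> 5 3 0
i32.add      -> 5 3
i32.add      -> 8
i32.const -1 -> 8 -1
i32.const 19 -> 8 -1 19
i32.const 47 -> 8 -1 19 47
i32.add      -> 8 -1 66
i32.sub      -> 8 -67
i32.mul      -> -536

-536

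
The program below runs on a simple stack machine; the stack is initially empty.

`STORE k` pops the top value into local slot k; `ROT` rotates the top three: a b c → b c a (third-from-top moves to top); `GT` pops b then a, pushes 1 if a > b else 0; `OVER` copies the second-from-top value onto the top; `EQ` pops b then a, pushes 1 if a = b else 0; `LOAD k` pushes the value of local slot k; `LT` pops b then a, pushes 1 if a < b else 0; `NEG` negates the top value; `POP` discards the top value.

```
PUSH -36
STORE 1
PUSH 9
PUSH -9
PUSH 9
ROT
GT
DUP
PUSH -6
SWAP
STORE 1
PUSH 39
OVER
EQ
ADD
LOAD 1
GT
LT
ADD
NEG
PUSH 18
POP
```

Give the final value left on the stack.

PUSH -36  [-36]
STORE 1   []
PUSH 9    [9]
PUSH -9   [9, -9]
PUSH 9    [9, -9, 9]
ROT       [-9, 9, 9]
GT        [-9, 0]
DUP       [-9, 0, 0]
PUSH -6   [-9, 0, 0, -6]
SWAP      [-9, 0, -6, 0]
STORE 1   [-9, 0, -6]
PUSH 39   [-9, 0, -6, 39]
OVER      [-9, 0, -6, 39, -6]
EQ        [-9, 0, -6, 0]
ADD       [-9, 0, -6]
LOAD 1    [-9, 0, -6, 0]
GT        [-9, 0, 0]
LT        [-9, 0]
ADD       [-9]
NEG       [9]
PUSH 18   [9, 18]
POP       [9]

9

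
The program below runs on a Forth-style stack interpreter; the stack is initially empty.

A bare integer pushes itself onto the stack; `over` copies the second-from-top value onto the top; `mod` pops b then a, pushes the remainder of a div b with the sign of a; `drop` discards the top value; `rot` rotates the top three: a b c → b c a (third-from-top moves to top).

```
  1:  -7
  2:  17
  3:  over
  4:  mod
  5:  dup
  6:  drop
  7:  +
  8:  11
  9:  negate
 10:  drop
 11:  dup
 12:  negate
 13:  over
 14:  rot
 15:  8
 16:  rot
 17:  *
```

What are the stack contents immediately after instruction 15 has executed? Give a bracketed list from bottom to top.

-7     → [-7]
17     → [-7, 17]
over   → [-7, 17, -7]
mod    → [-7, 3]
dup    → [-7, 3, 3]
drop   → [-7, 3]
+      → [-4]
11     → [-4, 11]
negate → [-4, -11]
drop   → [-4]
dup    → [-4, -4]
negate → [-4, 4]
over   → [-4, 4, -4]
rot    → [4, -4, -4]
8      → [4, -4, -4, 8]

[4, -4, -4, 8]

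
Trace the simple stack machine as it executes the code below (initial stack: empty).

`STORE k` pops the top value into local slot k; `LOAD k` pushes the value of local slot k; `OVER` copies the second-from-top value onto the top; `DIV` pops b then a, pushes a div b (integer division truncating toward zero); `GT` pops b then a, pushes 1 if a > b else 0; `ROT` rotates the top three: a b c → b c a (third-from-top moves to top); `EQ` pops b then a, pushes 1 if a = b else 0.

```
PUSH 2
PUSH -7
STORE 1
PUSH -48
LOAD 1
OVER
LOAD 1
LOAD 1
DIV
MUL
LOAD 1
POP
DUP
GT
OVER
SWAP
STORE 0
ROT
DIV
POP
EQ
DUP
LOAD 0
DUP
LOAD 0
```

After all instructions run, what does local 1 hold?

-7

PUSH 2   -> 2
PUSH -7  -> 2 -7
STORE 1  -> 2
PUSH -48 -> 2 -48
LOAD 1   -> 2 -48 -7
OVER     -> 2 -48 -7 -48
LOAD 1   -> 2 -48 -7 -48 -7
LOAD 1   -> 2 -48 -7 -48 -7 -7
DIV      -> 2 -48 -7 -48 1
MUL      -> 2 -48 -7 -48
LOAD 1   -> 2 -48 -7 -48 -7
POP      -> 2 -48 -7 -48
DUP      -> 2 -48 -7 -48 -48
GT       -> 2 -48 -7 0
OVER     -> 2 -48 -7 0 -7
SWAP     -> 2 -48 -7 -7 0
STORE 0  -> 2 -48 -7 -7
ROT      -> 2 -7 -7 -48
DIV      -> 2 -7 0
POP      -> 2 -7
EQ       -> 0
DUP      -> 0 0
LOAD 0   -> 0 0 0
DUP      -> 0 0 0 0
LOAD 0   -> 0 0 0 0 0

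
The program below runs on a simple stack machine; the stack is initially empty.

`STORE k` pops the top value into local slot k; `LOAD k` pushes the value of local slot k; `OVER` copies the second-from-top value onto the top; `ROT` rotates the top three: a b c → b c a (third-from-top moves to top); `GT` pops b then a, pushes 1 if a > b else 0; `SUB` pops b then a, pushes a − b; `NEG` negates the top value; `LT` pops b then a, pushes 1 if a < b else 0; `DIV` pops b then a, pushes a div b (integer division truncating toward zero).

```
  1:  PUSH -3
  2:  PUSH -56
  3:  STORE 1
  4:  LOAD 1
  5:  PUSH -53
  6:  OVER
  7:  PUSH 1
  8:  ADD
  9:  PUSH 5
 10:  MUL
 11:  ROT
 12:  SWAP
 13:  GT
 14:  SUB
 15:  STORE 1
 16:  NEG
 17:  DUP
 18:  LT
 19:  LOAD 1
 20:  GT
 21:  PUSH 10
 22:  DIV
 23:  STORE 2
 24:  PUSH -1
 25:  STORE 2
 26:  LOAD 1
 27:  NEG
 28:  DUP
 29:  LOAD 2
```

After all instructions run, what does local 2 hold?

-1

PUSH -3  -> [-3]
PUSH -56 -> [-3, -56]
STORE 1  -> [-3]
LOAD 1   -> [-3, -56]
PUSH -53 -> [-3, -56, -53]
OVER     -> [-3, -56, -53, -56]
PUSH 1   -> [-3, -56, -53, -56, 1]
ADD      -> [-3, -56, -53, -55]
PUSH 5   -> [-3, -56, -53, -55, 5]
MUL      -> [-3, -56, -53, -275]
ROT      -> [-3, -53, -275, -56]
SWAP     -> [-3, -53, -56, -275]
GT       -> [-3, -53, 1]
SUB      -> [-3, -54]
STORE 1  -> [-3]
NEG      -> [3]
DUP      -> [3, 3]
LT       -> [0]
LOAD 1   -> [0, -54]
GT       -> [1]
PUSH 10  -> [1, 10]
DIV      -> [0]
STORE 2  -> []
PUSH -1  -> [-1]
STORE 2  -> []
LOAD 1   -> [-54]
NEG      -> [54]
DUP      -> [54, 54]
LOAD 2   -> [54, 54, -1]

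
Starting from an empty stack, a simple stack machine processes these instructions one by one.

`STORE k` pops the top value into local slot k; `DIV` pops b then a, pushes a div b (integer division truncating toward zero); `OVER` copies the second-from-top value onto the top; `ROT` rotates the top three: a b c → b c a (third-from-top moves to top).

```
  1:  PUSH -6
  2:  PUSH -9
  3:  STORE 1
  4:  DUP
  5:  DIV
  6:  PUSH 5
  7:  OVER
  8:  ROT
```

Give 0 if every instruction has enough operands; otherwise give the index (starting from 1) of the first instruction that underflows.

PUSH -6 -> -6
PUSH -9 -> -6 -9
STORE 1 -> -6
DUP     -> -6 -6
DIV     -> 1
PUSH 5  -> 1 5
OVER    -> 1 5 1
ROT     -> 5 1 1

0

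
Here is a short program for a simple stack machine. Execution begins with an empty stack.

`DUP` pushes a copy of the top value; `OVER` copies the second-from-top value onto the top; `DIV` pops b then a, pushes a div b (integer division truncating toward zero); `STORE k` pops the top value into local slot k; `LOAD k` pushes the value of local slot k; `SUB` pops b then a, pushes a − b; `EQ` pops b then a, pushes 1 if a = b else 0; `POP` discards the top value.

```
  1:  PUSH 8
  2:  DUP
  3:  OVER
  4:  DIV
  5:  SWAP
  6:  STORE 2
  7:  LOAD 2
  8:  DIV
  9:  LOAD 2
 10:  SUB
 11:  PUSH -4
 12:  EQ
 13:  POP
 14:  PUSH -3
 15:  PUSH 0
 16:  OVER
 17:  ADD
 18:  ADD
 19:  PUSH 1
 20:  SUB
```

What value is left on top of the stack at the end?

PUSH 8   [8]
DUP      [8, 8]
OVER     [8, 8, 8]
DIV      [8, 1]
SWAP     [1, 8]
STORE 2  [1]
LOAD 2   [1, 8]
DIV      [0]
LOAD 2   [0, 8]
SUB      [-8]
PUSH -4  [-8, -4]
EQ       [0]
POP      []
PUSH -3  [-3]
PUSH 0   [-3, 0]
OVER     [-3, 0, -3]
ADD      [-3, -3]
ADD      [-6]
PUSH 1   [-6, 1]
SUB      [-7]

-7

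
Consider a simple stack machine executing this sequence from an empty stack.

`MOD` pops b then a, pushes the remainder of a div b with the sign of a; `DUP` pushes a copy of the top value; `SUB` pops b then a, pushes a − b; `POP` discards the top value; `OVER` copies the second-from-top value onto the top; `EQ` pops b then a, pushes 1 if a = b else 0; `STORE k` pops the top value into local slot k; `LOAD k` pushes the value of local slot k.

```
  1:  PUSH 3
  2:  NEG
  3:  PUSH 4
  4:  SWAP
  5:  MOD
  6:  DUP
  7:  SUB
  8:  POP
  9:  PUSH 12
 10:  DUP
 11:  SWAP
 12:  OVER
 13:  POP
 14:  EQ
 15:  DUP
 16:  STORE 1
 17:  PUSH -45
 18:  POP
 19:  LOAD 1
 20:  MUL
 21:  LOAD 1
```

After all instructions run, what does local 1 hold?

1

PUSH 3   : [3]
NEG      : [-3]
PUSH 4   : [-3, 4]
SWAP     : [4, -3]
MOD      : [1]
DUP      : [1, 1]
SUB      : [0]
POP      : []
PUSH 12  : [12]
DUP      : [12, 12]
SWAP     : [12, 12]
OVER     : [12, 12, 12]
POP      : [12, 12]
EQ       : [1]
DUP      : [1, 1]
STORE 1  : [1]
PUSH -45 : [1, -45]
POP      : [1]
LOAD 1   : [1, 1]
MUL      : [1]
LOAD 1   : [1, 1]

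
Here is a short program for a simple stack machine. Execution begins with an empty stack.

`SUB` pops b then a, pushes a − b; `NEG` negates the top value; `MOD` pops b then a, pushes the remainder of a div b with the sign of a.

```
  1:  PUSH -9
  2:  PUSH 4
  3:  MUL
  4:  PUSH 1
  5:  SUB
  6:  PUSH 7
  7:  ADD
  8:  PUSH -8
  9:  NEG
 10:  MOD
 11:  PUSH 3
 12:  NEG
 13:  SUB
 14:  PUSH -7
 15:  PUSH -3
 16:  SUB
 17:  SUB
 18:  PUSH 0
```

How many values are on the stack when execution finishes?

2

PUSH -9  -9
PUSH 4   -9 4
MUL      -36
PUSH 1   -36 1
SUB      -37
PUSH 7   -37 7
ADD      -30
PUSH -8  -30 -8
NEG      -30 8
MOD      -6
PUSH 3   -6 3
NEG      -6 -3
SUB      -3
PUSH -7  -3 -7
PUSH -3  -3 -7 -3
SUB      -3 -4
SUB      1
PUSH 0   1 0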